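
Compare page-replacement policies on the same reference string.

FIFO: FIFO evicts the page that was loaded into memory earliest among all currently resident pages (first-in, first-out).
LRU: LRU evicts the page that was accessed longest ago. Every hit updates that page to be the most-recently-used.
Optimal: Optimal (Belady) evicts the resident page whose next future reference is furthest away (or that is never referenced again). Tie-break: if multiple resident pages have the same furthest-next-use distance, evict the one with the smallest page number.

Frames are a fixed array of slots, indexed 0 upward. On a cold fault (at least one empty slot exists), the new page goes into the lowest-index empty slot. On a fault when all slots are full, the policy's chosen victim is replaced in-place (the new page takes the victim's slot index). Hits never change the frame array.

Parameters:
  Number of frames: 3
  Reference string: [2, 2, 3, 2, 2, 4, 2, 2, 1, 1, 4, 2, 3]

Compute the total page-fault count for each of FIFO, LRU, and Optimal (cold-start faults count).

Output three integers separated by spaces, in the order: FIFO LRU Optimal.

--- FIFO ---
  step 0: ref 2 -> FAULT, frames=[2,-,-] (faults so far: 1)
  step 1: ref 2 -> HIT, frames=[2,-,-] (faults so far: 1)
  step 2: ref 3 -> FAULT, frames=[2,3,-] (faults so far: 2)
  step 3: ref 2 -> HIT, frames=[2,3,-] (faults so far: 2)
  step 4: ref 2 -> HIT, frames=[2,3,-] (faults so far: 2)
  step 5: ref 4 -> FAULT, frames=[2,3,4] (faults so far: 3)
  step 6: ref 2 -> HIT, frames=[2,3,4] (faults so far: 3)
  step 7: ref 2 -> HIT, frames=[2,3,4] (faults so far: 3)
  step 8: ref 1 -> FAULT, evict 2, frames=[1,3,4] (faults so far: 4)
  step 9: ref 1 -> HIT, frames=[1,3,4] (faults so far: 4)
  step 10: ref 4 -> HIT, frames=[1,3,4] (faults so far: 4)
  step 11: ref 2 -> FAULT, evict 3, frames=[1,2,4] (faults so far: 5)
  step 12: ref 3 -> FAULT, evict 4, frames=[1,2,3] (faults so far: 6)
  FIFO total faults: 6
--- LRU ---
  step 0: ref 2 -> FAULT, frames=[2,-,-] (faults so far: 1)
  step 1: ref 2 -> HIT, frames=[2,-,-] (faults so far: 1)
  step 2: ref 3 -> FAULT, frames=[2,3,-] (faults so far: 2)
  step 3: ref 2 -> HIT, frames=[2,3,-] (faults so far: 2)
  step 4: ref 2 -> HIT, frames=[2,3,-] (faults so far: 2)
  step 5: ref 4 -> FAULT, frames=[2,3,4] (faults so far: 3)
  step 6: ref 2 -> HIT, frames=[2,3,4] (faults so far: 3)
  step 7: ref 2 -> HIT, frames=[2,3,4] (faults so far: 3)
  step 8: ref 1 -> FAULT, evict 3, frames=[2,1,4] (faults so far: 4)
  step 9: ref 1 -> HIT, frames=[2,1,4] (faults so far: 4)
  step 10: ref 4 -> HIT, frames=[2,1,4] (faults so far: 4)
  step 11: ref 2 -> HIT, frames=[2,1,4] (faults so far: 4)
  step 12: ref 3 -> FAULT, evict 1, frames=[2,3,4] (faults so far: 5)
  LRU total faults: 5
--- Optimal ---
  step 0: ref 2 -> FAULT, frames=[2,-,-] (faults so far: 1)
  step 1: ref 2 -> HIT, frames=[2,-,-] (faults so far: 1)
  step 2: ref 3 -> FAULT, frames=[2,3,-] (faults so far: 2)
  step 3: ref 2 -> HIT, frames=[2,3,-] (faults so far: 2)
  step 4: ref 2 -> HIT, frames=[2,3,-] (faults so far: 2)
  step 5: ref 4 -> FAULT, frames=[2,3,4] (faults so far: 3)
  step 6: ref 2 -> HIT, frames=[2,3,4] (faults so far: 3)
  step 7: ref 2 -> HIT, frames=[2,3,4] (faults so far: 3)
  step 8: ref 1 -> FAULT, evict 3, frames=[2,1,4] (faults so far: 4)
  step 9: ref 1 -> HIT, frames=[2,1,4] (faults so far: 4)
  step 10: ref 4 -> HIT, frames=[2,1,4] (faults so far: 4)
  step 11: ref 2 -> HIT, frames=[2,1,4] (faults so far: 4)
  step 12: ref 3 -> FAULT, evict 1, frames=[2,3,4] (faults so far: 5)
  Optimal total faults: 5

Answer: 6 5 5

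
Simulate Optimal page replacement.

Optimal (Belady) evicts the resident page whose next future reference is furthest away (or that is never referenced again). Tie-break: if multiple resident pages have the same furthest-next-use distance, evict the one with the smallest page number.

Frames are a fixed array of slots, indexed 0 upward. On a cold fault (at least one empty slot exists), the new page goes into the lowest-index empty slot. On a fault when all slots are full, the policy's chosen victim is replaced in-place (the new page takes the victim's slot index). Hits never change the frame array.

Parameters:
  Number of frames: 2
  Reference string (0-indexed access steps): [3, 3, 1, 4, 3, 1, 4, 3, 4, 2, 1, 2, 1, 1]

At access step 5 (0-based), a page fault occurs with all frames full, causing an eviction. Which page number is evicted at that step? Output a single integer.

Step 0: ref 3 -> FAULT, frames=[3,-]
Step 1: ref 3 -> HIT, frames=[3,-]
Step 2: ref 1 -> FAULT, frames=[3,1]
Step 3: ref 4 -> FAULT, evict 1, frames=[3,4]
Step 4: ref 3 -> HIT, frames=[3,4]
Step 5: ref 1 -> FAULT, evict 3, frames=[1,4]
At step 5: evicted page 3

Answer: 3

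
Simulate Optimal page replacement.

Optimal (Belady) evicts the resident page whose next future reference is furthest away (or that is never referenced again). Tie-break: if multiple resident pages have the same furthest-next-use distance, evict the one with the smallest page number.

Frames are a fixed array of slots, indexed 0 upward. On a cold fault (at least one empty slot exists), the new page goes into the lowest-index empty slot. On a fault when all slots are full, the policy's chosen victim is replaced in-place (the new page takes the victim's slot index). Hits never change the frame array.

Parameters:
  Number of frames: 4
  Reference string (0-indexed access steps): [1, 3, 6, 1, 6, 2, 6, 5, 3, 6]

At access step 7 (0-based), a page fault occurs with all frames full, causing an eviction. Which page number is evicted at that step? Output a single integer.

Answer: 1

Derivation:
Step 0: ref 1 -> FAULT, frames=[1,-,-,-]
Step 1: ref 3 -> FAULT, frames=[1,3,-,-]
Step 2: ref 6 -> FAULT, frames=[1,3,6,-]
Step 3: ref 1 -> HIT, frames=[1,3,6,-]
Step 4: ref 6 -> HIT, frames=[1,3,6,-]
Step 5: ref 2 -> FAULT, frames=[1,3,6,2]
Step 6: ref 6 -> HIT, frames=[1,3,6,2]
Step 7: ref 5 -> FAULT, evict 1, frames=[5,3,6,2]
At step 7: evicted page 1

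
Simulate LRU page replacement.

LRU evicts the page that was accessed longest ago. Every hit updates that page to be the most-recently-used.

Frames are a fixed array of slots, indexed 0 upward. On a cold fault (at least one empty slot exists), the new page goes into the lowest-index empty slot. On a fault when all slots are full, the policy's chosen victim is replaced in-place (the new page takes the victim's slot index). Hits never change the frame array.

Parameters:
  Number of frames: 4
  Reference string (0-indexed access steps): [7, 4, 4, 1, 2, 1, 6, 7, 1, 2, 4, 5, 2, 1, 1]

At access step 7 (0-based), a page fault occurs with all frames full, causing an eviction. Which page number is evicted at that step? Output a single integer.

Answer: 4

Derivation:
Step 0: ref 7 -> FAULT, frames=[7,-,-,-]
Step 1: ref 4 -> FAULT, frames=[7,4,-,-]
Step 2: ref 4 -> HIT, frames=[7,4,-,-]
Step 3: ref 1 -> FAULT, frames=[7,4,1,-]
Step 4: ref 2 -> FAULT, frames=[7,4,1,2]
Step 5: ref 1 -> HIT, frames=[7,4,1,2]
Step 6: ref 6 -> FAULT, evict 7, frames=[6,4,1,2]
Step 7: ref 7 -> FAULT, evict 4, frames=[6,7,1,2]
At step 7: evicted page 4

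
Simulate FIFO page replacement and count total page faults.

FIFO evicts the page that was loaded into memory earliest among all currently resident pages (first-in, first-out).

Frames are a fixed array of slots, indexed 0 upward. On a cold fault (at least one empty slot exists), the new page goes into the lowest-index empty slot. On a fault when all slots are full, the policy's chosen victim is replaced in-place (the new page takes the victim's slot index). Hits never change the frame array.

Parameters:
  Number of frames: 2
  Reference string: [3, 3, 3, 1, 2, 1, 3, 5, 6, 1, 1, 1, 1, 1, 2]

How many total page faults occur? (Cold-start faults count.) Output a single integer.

Answer: 8

Derivation:
Step 0: ref 3 → FAULT, frames=[3,-]
Step 1: ref 3 → HIT, frames=[3,-]
Step 2: ref 3 → HIT, frames=[3,-]
Step 3: ref 1 → FAULT, frames=[3,1]
Step 4: ref 2 → FAULT (evict 3), frames=[2,1]
Step 5: ref 1 → HIT, frames=[2,1]
Step 6: ref 3 → FAULT (evict 1), frames=[2,3]
Step 7: ref 5 → FAULT (evict 2), frames=[5,3]
Step 8: ref 6 → FAULT (evict 3), frames=[5,6]
Step 9: ref 1 → FAULT (evict 5), frames=[1,6]
Step 10: ref 1 → HIT, frames=[1,6]
Step 11: ref 1 → HIT, frames=[1,6]
Step 12: ref 1 → HIT, frames=[1,6]
Step 13: ref 1 → HIT, frames=[1,6]
Step 14: ref 2 → FAULT (evict 6), frames=[1,2]
Total faults: 8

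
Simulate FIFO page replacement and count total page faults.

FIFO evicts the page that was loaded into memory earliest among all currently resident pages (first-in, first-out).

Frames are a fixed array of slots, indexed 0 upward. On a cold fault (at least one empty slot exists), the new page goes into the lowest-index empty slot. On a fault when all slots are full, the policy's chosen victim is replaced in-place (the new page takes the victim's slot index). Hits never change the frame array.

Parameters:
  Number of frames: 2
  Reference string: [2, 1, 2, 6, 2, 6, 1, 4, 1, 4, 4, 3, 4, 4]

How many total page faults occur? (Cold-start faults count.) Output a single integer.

Answer: 7

Derivation:
Step 0: ref 2 → FAULT, frames=[2,-]
Step 1: ref 1 → FAULT, frames=[2,1]
Step 2: ref 2 → HIT, frames=[2,1]
Step 3: ref 6 → FAULT (evict 2), frames=[6,1]
Step 4: ref 2 → FAULT (evict 1), frames=[6,2]
Step 5: ref 6 → HIT, frames=[6,2]
Step 6: ref 1 → FAULT (evict 6), frames=[1,2]
Step 7: ref 4 → FAULT (evict 2), frames=[1,4]
Step 8: ref 1 → HIT, frames=[1,4]
Step 9: ref 4 → HIT, frames=[1,4]
Step 10: ref 4 → HIT, frames=[1,4]
Step 11: ref 3 → FAULT (evict 1), frames=[3,4]
Step 12: ref 4 → HIT, frames=[3,4]
Step 13: ref 4 → HIT, frames=[3,4]
Total faults: 7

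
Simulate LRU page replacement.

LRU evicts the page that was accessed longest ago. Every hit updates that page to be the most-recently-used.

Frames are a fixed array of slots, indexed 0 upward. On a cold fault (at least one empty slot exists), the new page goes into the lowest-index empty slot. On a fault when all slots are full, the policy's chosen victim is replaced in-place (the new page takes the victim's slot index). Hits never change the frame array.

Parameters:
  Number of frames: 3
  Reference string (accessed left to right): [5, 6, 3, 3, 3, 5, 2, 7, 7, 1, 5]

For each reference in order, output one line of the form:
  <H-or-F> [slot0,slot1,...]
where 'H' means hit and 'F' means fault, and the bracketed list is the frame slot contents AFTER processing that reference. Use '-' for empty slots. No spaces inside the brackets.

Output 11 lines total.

F [5,-,-]
F [5,6,-]
F [5,6,3]
H [5,6,3]
H [5,6,3]
H [5,6,3]
F [5,2,3]
F [5,2,7]
H [5,2,7]
F [1,2,7]
F [1,5,7]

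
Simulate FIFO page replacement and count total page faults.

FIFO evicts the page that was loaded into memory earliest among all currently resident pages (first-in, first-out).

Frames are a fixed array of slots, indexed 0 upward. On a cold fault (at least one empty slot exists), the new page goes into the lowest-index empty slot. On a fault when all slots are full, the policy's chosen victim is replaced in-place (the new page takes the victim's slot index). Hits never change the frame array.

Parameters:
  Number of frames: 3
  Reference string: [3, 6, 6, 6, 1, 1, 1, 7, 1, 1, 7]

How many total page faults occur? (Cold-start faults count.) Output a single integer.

Answer: 4

Derivation:
Step 0: ref 3 → FAULT, frames=[3,-,-]
Step 1: ref 6 → FAULT, frames=[3,6,-]
Step 2: ref 6 → HIT, frames=[3,6,-]
Step 3: ref 6 → HIT, frames=[3,6,-]
Step 4: ref 1 → FAULT, frames=[3,6,1]
Step 5: ref 1 → HIT, frames=[3,6,1]
Step 6: ref 1 → HIT, frames=[3,6,1]
Step 7: ref 7 → FAULT (evict 3), frames=[7,6,1]
Step 8: ref 1 → HIT, frames=[7,6,1]
Step 9: ref 1 → HIT, frames=[7,6,1]
Step 10: ref 7 → HIT, frames=[7,6,1]
Total faults: 4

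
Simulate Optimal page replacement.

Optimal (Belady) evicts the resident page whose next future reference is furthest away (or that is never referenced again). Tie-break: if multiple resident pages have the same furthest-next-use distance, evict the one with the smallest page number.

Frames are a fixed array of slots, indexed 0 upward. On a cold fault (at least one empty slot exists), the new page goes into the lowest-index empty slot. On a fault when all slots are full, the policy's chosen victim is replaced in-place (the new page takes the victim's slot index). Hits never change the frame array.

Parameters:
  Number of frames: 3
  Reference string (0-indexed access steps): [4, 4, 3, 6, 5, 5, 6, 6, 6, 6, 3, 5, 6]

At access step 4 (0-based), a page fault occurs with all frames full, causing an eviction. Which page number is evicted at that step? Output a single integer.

Answer: 4

Derivation:
Step 0: ref 4 -> FAULT, frames=[4,-,-]
Step 1: ref 4 -> HIT, frames=[4,-,-]
Step 2: ref 3 -> FAULT, frames=[4,3,-]
Step 3: ref 6 -> FAULT, frames=[4,3,6]
Step 4: ref 5 -> FAULT, evict 4, frames=[5,3,6]
At step 4: evicted page 4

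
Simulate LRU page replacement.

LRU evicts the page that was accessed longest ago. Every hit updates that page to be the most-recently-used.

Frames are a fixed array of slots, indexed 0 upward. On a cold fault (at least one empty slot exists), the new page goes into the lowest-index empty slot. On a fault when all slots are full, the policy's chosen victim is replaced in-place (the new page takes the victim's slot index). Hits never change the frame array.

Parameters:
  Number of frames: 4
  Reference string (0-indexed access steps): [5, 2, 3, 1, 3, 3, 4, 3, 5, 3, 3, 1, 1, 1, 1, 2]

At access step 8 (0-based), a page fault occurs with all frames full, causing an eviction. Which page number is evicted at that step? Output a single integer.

Answer: 2

Derivation:
Step 0: ref 5 -> FAULT, frames=[5,-,-,-]
Step 1: ref 2 -> FAULT, frames=[5,2,-,-]
Step 2: ref 3 -> FAULT, frames=[5,2,3,-]
Step 3: ref 1 -> FAULT, frames=[5,2,3,1]
Step 4: ref 3 -> HIT, frames=[5,2,3,1]
Step 5: ref 3 -> HIT, frames=[5,2,3,1]
Step 6: ref 4 -> FAULT, evict 5, frames=[4,2,3,1]
Step 7: ref 3 -> HIT, frames=[4,2,3,1]
Step 8: ref 5 -> FAULT, evict 2, frames=[4,5,3,1]
At step 8: evicted page 2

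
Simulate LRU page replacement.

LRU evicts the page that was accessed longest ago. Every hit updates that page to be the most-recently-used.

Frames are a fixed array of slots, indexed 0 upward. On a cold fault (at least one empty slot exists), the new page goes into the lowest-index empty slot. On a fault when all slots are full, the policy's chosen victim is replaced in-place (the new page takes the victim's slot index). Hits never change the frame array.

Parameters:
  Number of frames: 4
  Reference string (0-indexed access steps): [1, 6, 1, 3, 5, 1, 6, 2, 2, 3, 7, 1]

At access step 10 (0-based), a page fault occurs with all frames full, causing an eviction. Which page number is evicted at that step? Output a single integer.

Step 0: ref 1 -> FAULT, frames=[1,-,-,-]
Step 1: ref 6 -> FAULT, frames=[1,6,-,-]
Step 2: ref 1 -> HIT, frames=[1,6,-,-]
Step 3: ref 3 -> FAULT, frames=[1,6,3,-]
Step 4: ref 5 -> FAULT, frames=[1,6,3,5]
Step 5: ref 1 -> HIT, frames=[1,6,3,5]
Step 6: ref 6 -> HIT, frames=[1,6,3,5]
Step 7: ref 2 -> FAULT, evict 3, frames=[1,6,2,5]
Step 8: ref 2 -> HIT, frames=[1,6,2,5]
Step 9: ref 3 -> FAULT, evict 5, frames=[1,6,2,3]
Step 10: ref 7 -> FAULT, evict 1, frames=[7,6,2,3]
At step 10: evicted page 1

Answer: 1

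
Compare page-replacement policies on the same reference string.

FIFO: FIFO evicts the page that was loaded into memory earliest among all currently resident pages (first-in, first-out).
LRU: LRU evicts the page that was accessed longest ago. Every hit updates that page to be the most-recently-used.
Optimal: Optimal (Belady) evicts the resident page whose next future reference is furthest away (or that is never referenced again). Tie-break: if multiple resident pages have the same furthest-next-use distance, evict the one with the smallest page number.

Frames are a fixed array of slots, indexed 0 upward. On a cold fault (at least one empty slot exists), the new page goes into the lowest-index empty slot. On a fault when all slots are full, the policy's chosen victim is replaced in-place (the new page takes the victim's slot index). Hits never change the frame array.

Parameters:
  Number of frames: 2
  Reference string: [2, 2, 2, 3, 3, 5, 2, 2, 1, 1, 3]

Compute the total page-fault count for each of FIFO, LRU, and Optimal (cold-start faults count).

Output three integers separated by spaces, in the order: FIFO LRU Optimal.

Answer: 6 6 5

Derivation:
--- FIFO ---
  step 0: ref 2 -> FAULT, frames=[2,-] (faults so far: 1)
  step 1: ref 2 -> HIT, frames=[2,-] (faults so far: 1)
  step 2: ref 2 -> HIT, frames=[2,-] (faults so far: 1)
  step 3: ref 3 -> FAULT, frames=[2,3] (faults so far: 2)
  step 4: ref 3 -> HIT, frames=[2,3] (faults so far: 2)
  step 5: ref 5 -> FAULT, evict 2, frames=[5,3] (faults so far: 3)
  step 6: ref 2 -> FAULT, evict 3, frames=[5,2] (faults so far: 4)
  step 7: ref 2 -> HIT, frames=[5,2] (faults so far: 4)
  step 8: ref 1 -> FAULT, evict 5, frames=[1,2] (faults so far: 5)
  step 9: ref 1 -> HIT, frames=[1,2] (faults so far: 5)
  step 10: ref 3 -> FAULT, evict 2, frames=[1,3] (faults so far: 6)
  FIFO total faults: 6
--- LRU ---
  step 0: ref 2 -> FAULT, frames=[2,-] (faults so far: 1)
  step 1: ref 2 -> HIT, frames=[2,-] (faults so far: 1)
  step 2: ref 2 -> HIT, frames=[2,-] (faults so far: 1)
  step 3: ref 3 -> FAULT, frames=[2,3] (faults so far: 2)
  step 4: ref 3 -> HIT, frames=[2,3] (faults so far: 2)
  step 5: ref 5 -> FAULT, evict 2, frames=[5,3] (faults so far: 3)
  step 6: ref 2 -> FAULT, evict 3, frames=[5,2] (faults so far: 4)
  step 7: ref 2 -> HIT, frames=[5,2] (faults so far: 4)
  step 8: ref 1 -> FAULT, evict 5, frames=[1,2] (faults so far: 5)
  step 9: ref 1 -> HIT, frames=[1,2] (faults so far: 5)
  step 10: ref 3 -> FAULT, evict 2, frames=[1,3] (faults so far: 6)
  LRU total faults: 6
--- Optimal ---
  step 0: ref 2 -> FAULT, frames=[2,-] (faults so far: 1)
  step 1: ref 2 -> HIT, frames=[2,-] (faults so far: 1)
  step 2: ref 2 -> HIT, frames=[2,-] (faults so far: 1)
  step 3: ref 3 -> FAULT, frames=[2,3] (faults so far: 2)
  step 4: ref 3 -> HIT, frames=[2,3] (faults so far: 2)
  step 5: ref 5 -> FAULT, evict 3, frames=[2,5] (faults so far: 3)
  step 6: ref 2 -> HIT, frames=[2,5] (faults so far: 3)
  step 7: ref 2 -> HIT, frames=[2,5] (faults so far: 3)
  step 8: ref 1 -> FAULT, evict 2, frames=[1,5] (faults so far: 4)
  step 9: ref 1 -> HIT, frames=[1,5] (faults so far: 4)
  step 10: ref 3 -> FAULT, evict 1, frames=[3,5] (faults so far: 5)
  Optimal total faults: 5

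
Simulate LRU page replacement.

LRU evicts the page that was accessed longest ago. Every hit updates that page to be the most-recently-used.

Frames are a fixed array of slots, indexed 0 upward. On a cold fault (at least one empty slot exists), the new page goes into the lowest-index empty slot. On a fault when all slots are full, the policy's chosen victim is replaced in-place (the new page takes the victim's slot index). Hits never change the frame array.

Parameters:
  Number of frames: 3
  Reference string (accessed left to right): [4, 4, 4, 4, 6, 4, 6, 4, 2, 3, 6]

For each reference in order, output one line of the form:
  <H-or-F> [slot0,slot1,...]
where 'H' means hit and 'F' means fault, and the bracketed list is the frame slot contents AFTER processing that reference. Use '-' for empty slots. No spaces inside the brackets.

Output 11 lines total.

F [4,-,-]
H [4,-,-]
H [4,-,-]
H [4,-,-]
F [4,6,-]
H [4,6,-]
H [4,6,-]
H [4,6,-]
F [4,6,2]
F [4,3,2]
F [6,3,2]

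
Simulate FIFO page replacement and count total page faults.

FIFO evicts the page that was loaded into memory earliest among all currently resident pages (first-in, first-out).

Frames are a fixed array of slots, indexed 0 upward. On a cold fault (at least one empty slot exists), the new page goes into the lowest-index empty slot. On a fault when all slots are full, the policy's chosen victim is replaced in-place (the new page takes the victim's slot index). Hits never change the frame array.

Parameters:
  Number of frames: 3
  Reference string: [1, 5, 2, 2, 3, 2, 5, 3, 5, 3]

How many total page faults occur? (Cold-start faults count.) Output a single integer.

Answer: 4

Derivation:
Step 0: ref 1 → FAULT, frames=[1,-,-]
Step 1: ref 5 → FAULT, frames=[1,5,-]
Step 2: ref 2 → FAULT, frames=[1,5,2]
Step 3: ref 2 → HIT, frames=[1,5,2]
Step 4: ref 3 → FAULT (evict 1), frames=[3,5,2]
Step 5: ref 2 → HIT, frames=[3,5,2]
Step 6: ref 5 → HIT, frames=[3,5,2]
Step 7: ref 3 → HIT, frames=[3,5,2]
Step 8: ref 5 → HIT, frames=[3,5,2]
Step 9: ref 3 → HIT, frames=[3,5,2]
Total faults: 4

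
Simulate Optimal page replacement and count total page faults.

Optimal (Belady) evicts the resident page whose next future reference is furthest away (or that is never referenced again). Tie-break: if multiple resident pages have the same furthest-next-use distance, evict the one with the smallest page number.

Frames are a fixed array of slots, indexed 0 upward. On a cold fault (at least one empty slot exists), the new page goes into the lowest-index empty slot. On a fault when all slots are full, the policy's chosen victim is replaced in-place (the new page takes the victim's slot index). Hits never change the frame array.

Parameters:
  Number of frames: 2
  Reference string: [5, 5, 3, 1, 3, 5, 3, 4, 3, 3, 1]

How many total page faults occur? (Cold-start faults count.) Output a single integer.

Answer: 6

Derivation:
Step 0: ref 5 → FAULT, frames=[5,-]
Step 1: ref 5 → HIT, frames=[5,-]
Step 2: ref 3 → FAULT, frames=[5,3]
Step 3: ref 1 → FAULT (evict 5), frames=[1,3]
Step 4: ref 3 → HIT, frames=[1,3]
Step 5: ref 5 → FAULT (evict 1), frames=[5,3]
Step 6: ref 3 → HIT, frames=[5,3]
Step 7: ref 4 → FAULT (evict 5), frames=[4,3]
Step 8: ref 3 → HIT, frames=[4,3]
Step 9: ref 3 → HIT, frames=[4,3]
Step 10: ref 1 → FAULT (evict 3), frames=[4,1]
Total faults: 6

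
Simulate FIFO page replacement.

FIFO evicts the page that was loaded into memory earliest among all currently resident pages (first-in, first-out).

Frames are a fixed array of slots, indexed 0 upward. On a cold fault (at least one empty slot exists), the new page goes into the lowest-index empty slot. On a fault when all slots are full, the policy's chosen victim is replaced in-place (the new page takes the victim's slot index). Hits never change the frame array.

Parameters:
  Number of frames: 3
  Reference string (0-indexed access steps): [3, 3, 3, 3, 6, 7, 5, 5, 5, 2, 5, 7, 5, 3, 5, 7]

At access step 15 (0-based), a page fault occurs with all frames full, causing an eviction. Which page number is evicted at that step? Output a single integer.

Step 0: ref 3 -> FAULT, frames=[3,-,-]
Step 1: ref 3 -> HIT, frames=[3,-,-]
Step 2: ref 3 -> HIT, frames=[3,-,-]
Step 3: ref 3 -> HIT, frames=[3,-,-]
Step 4: ref 6 -> FAULT, frames=[3,6,-]
Step 5: ref 7 -> FAULT, frames=[3,6,7]
Step 6: ref 5 -> FAULT, evict 3, frames=[5,6,7]
Step 7: ref 5 -> HIT, frames=[5,6,7]
Step 8: ref 5 -> HIT, frames=[5,6,7]
Step 9: ref 2 -> FAULT, evict 6, frames=[5,2,7]
Step 10: ref 5 -> HIT, frames=[5,2,7]
Step 11: ref 7 -> HIT, frames=[5,2,7]
Step 12: ref 5 -> HIT, frames=[5,2,7]
Step 13: ref 3 -> FAULT, evict 7, frames=[5,2,3]
Step 14: ref 5 -> HIT, frames=[5,2,3]
Step 15: ref 7 -> FAULT, evict 5, frames=[7,2,3]
At step 15: evicted page 5

Answer: 5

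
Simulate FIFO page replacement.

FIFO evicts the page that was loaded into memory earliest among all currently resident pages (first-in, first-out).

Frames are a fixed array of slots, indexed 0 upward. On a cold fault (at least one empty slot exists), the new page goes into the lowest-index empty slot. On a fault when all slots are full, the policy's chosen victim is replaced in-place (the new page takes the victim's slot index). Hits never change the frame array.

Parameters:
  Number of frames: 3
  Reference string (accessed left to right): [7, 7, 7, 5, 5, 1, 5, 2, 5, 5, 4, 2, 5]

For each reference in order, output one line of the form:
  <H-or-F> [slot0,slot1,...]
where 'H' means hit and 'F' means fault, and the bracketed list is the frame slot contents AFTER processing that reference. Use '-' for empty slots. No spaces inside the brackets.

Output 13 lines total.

F [7,-,-]
H [7,-,-]
H [7,-,-]
F [7,5,-]
H [7,5,-]
F [7,5,1]
H [7,5,1]
F [2,5,1]
H [2,5,1]
H [2,5,1]
F [2,4,1]
H [2,4,1]
F [2,4,5]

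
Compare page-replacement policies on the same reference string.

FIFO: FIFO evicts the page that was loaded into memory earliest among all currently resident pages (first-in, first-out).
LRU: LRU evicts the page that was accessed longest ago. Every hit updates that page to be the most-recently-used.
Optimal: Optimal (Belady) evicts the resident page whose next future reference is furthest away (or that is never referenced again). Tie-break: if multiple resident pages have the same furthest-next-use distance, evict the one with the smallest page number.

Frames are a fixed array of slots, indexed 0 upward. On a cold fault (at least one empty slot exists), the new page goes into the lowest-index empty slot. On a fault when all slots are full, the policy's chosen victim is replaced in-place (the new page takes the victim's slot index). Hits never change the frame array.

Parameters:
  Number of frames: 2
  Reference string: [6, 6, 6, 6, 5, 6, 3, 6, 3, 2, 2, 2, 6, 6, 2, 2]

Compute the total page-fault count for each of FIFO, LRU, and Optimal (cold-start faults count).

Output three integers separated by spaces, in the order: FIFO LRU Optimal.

--- FIFO ---
  step 0: ref 6 -> FAULT, frames=[6,-] (faults so far: 1)
  step 1: ref 6 -> HIT, frames=[6,-] (faults so far: 1)
  step 2: ref 6 -> HIT, frames=[6,-] (faults so far: 1)
  step 3: ref 6 -> HIT, frames=[6,-] (faults so far: 1)
  step 4: ref 5 -> FAULT, frames=[6,5] (faults so far: 2)
  step 5: ref 6 -> HIT, frames=[6,5] (faults so far: 2)
  step 6: ref 3 -> FAULT, evict 6, frames=[3,5] (faults so far: 3)
  step 7: ref 6 -> FAULT, evict 5, frames=[3,6] (faults so far: 4)
  step 8: ref 3 -> HIT, frames=[3,6] (faults so far: 4)
  step 9: ref 2 -> FAULT, evict 3, frames=[2,6] (faults so far: 5)
  step 10: ref 2 -> HIT, frames=[2,6] (faults so far: 5)
  step 11: ref 2 -> HIT, frames=[2,6] (faults so far: 5)
  step 12: ref 6 -> HIT, frames=[2,6] (faults so far: 5)
  step 13: ref 6 -> HIT, frames=[2,6] (faults so far: 5)
  step 14: ref 2 -> HIT, frames=[2,6] (faults so far: 5)
  step 15: ref 2 -> HIT, frames=[2,6] (faults so far: 5)
  FIFO total faults: 5
--- LRU ---
  step 0: ref 6 -> FAULT, frames=[6,-] (faults so far: 1)
  step 1: ref 6 -> HIT, frames=[6,-] (faults so far: 1)
  step 2: ref 6 -> HIT, frames=[6,-] (faults so far: 1)
  step 3: ref 6 -> HIT, frames=[6,-] (faults so far: 1)
  step 4: ref 5 -> FAULT, frames=[6,5] (faults so far: 2)
  step 5: ref 6 -> HIT, frames=[6,5] (faults so far: 2)
  step 6: ref 3 -> FAULT, evict 5, frames=[6,3] (faults so far: 3)
  step 7: ref 6 -> HIT, frames=[6,3] (faults so far: 3)
  step 8: ref 3 -> HIT, frames=[6,3] (faults so far: 3)
  step 9: ref 2 -> FAULT, evict 6, frames=[2,3] (faults so far: 4)
  step 10: ref 2 -> HIT, frames=[2,3] (faults so far: 4)
  step 11: ref 2 -> HIT, frames=[2,3] (faults so far: 4)
  step 12: ref 6 -> FAULT, evict 3, frames=[2,6] (faults so far: 5)
  step 13: ref 6 -> HIT, frames=[2,6] (faults so far: 5)
  step 14: ref 2 -> HIT, frames=[2,6] (faults so far: 5)
  step 15: ref 2 -> HIT, frames=[2,6] (faults so far: 5)
  LRU total faults: 5
--- Optimal ---
  step 0: ref 6 -> FAULT, frames=[6,-] (faults so far: 1)
  step 1: ref 6 -> HIT, frames=[6,-] (faults so far: 1)
  step 2: ref 6 -> HIT, frames=[6,-] (faults so far: 1)
  step 3: ref 6 -> HIT, frames=[6,-] (faults so far: 1)
  step 4: ref 5 -> FAULT, frames=[6,5] (faults so far: 2)
  step 5: ref 6 -> HIT, frames=[6,5] (faults so far: 2)
  step 6: ref 3 -> FAULT, evict 5, frames=[6,3] (faults so far: 3)
  step 7: ref 6 -> HIT, frames=[6,3] (faults so far: 3)
  step 8: ref 3 -> HIT, frames=[6,3] (faults so far: 3)
  step 9: ref 2 -> FAULT, evict 3, frames=[6,2] (faults so far: 4)
  step 10: ref 2 -> HIT, frames=[6,2] (faults so far: 4)
  step 11: ref 2 -> HIT, frames=[6,2] (faults so far: 4)
  step 12: ref 6 -> HIT, frames=[6,2] (faults so far: 4)
  step 13: ref 6 -> HIT, frames=[6,2] (faults so far: 4)
  step 14: ref 2 -> HIT, frames=[6,2] (faults so far: 4)
  step 15: ref 2 -> HIT, frames=[6,2] (faults so far: 4)
  Optimal total faults: 4

Answer: 5 5 4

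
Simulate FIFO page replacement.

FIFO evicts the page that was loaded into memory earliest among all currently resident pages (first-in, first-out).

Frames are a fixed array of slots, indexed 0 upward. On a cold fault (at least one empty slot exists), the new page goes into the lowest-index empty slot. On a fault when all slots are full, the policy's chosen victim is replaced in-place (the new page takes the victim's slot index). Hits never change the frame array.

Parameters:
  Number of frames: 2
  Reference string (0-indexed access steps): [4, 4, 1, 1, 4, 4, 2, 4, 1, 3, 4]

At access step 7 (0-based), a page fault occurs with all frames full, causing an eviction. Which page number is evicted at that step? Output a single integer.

Step 0: ref 4 -> FAULT, frames=[4,-]
Step 1: ref 4 -> HIT, frames=[4,-]
Step 2: ref 1 -> FAULT, frames=[4,1]
Step 3: ref 1 -> HIT, frames=[4,1]
Step 4: ref 4 -> HIT, frames=[4,1]
Step 5: ref 4 -> HIT, frames=[4,1]
Step 6: ref 2 -> FAULT, evict 4, frames=[2,1]
Step 7: ref 4 -> FAULT, evict 1, frames=[2,4]
At step 7: evicted page 1

Answer: 1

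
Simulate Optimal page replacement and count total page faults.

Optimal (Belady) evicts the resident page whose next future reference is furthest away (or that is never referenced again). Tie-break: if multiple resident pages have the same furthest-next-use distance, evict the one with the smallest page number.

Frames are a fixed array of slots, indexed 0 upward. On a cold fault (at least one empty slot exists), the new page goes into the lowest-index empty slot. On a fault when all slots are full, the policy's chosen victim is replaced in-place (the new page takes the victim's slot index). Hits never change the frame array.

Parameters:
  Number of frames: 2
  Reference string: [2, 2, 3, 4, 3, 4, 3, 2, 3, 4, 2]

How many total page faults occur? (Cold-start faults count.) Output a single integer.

Answer: 5

Derivation:
Step 0: ref 2 → FAULT, frames=[2,-]
Step 1: ref 2 → HIT, frames=[2,-]
Step 2: ref 3 → FAULT, frames=[2,3]
Step 3: ref 4 → FAULT (evict 2), frames=[4,3]
Step 4: ref 3 → HIT, frames=[4,3]
Step 5: ref 4 → HIT, frames=[4,3]
Step 6: ref 3 → HIT, frames=[4,3]
Step 7: ref 2 → FAULT (evict 4), frames=[2,3]
Step 8: ref 3 → HIT, frames=[2,3]
Step 9: ref 4 → FAULT (evict 3), frames=[2,4]
Step 10: ref 2 → HIT, frames=[2,4]
Total faults: 5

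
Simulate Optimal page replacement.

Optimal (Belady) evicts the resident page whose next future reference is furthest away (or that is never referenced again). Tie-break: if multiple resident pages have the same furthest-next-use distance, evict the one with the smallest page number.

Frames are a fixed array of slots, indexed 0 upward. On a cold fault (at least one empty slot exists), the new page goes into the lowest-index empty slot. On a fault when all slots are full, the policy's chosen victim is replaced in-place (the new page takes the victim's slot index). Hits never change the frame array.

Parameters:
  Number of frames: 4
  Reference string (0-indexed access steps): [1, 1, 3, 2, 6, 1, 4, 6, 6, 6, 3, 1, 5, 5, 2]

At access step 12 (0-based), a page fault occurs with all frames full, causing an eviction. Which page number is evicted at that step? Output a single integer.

Step 0: ref 1 -> FAULT, frames=[1,-,-,-]
Step 1: ref 1 -> HIT, frames=[1,-,-,-]
Step 2: ref 3 -> FAULT, frames=[1,3,-,-]
Step 3: ref 2 -> FAULT, frames=[1,3,2,-]
Step 4: ref 6 -> FAULT, frames=[1,3,2,6]
Step 5: ref 1 -> HIT, frames=[1,3,2,6]
Step 6: ref 4 -> FAULT, evict 2, frames=[1,3,4,6]
Step 7: ref 6 -> HIT, frames=[1,3,4,6]
Step 8: ref 6 -> HIT, frames=[1,3,4,6]
Step 9: ref 6 -> HIT, frames=[1,3,4,6]
Step 10: ref 3 -> HIT, frames=[1,3,4,6]
Step 11: ref 1 -> HIT, frames=[1,3,4,6]
Step 12: ref 5 -> FAULT, evict 1, frames=[5,3,4,6]
At step 12: evicted page 1

Answer: 1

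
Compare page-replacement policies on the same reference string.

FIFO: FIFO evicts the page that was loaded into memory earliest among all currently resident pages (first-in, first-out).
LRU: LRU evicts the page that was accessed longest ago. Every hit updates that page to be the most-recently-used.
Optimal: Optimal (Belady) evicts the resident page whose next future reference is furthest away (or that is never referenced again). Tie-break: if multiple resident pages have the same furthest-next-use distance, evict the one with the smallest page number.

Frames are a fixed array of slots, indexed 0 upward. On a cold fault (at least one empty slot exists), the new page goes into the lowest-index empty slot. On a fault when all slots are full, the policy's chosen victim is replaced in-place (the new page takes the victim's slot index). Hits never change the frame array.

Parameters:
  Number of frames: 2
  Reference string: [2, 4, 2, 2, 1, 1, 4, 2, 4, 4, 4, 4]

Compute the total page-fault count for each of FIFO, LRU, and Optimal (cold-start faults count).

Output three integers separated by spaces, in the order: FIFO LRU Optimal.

--- FIFO ---
  step 0: ref 2 -> FAULT, frames=[2,-] (faults so far: 1)
  step 1: ref 4 -> FAULT, frames=[2,4] (faults so far: 2)
  step 2: ref 2 -> HIT, frames=[2,4] (faults so far: 2)
  step 3: ref 2 -> HIT, frames=[2,4] (faults so far: 2)
  step 4: ref 1 -> FAULT, evict 2, frames=[1,4] (faults so far: 3)
  step 5: ref 1 -> HIT, frames=[1,4] (faults so far: 3)
  step 6: ref 4 -> HIT, frames=[1,4] (faults so far: 3)
  step 7: ref 2 -> FAULT, evict 4, frames=[1,2] (faults so far: 4)
  step 8: ref 4 -> FAULT, evict 1, frames=[4,2] (faults so far: 5)
  step 9: ref 4 -> HIT, frames=[4,2] (faults so far: 5)
  step 10: ref 4 -> HIT, frames=[4,2] (faults so far: 5)
  step 11: ref 4 -> HIT, frames=[4,2] (faults so far: 5)
  FIFO total faults: 5
--- LRU ---
  step 0: ref 2 -> FAULT, frames=[2,-] (faults so far: 1)
  step 1: ref 4 -> FAULT, frames=[2,4] (faults so far: 2)
  step 2: ref 2 -> HIT, frames=[2,4] (faults so far: 2)
  step 3: ref 2 -> HIT, frames=[2,4] (faults so far: 2)
  step 4: ref 1 -> FAULT, evict 4, frames=[2,1] (faults so far: 3)
  step 5: ref 1 -> HIT, frames=[2,1] (faults so far: 3)
  step 6: ref 4 -> FAULT, evict 2, frames=[4,1] (faults so far: 4)
  step 7: ref 2 -> FAULT, evict 1, frames=[4,2] (faults so far: 5)
  step 8: ref 4 -> HIT, frames=[4,2] (faults so far: 5)
  step 9: ref 4 -> HIT, frames=[4,2] (faults so far: 5)
  step 10: ref 4 -> HIT, frames=[4,2] (faults so far: 5)
  step 11: ref 4 -> HIT, frames=[4,2] (faults so far: 5)
  LRU total faults: 5
--- Optimal ---
  step 0: ref 2 -> FAULT, frames=[2,-] (faults so far: 1)
  step 1: ref 4 -> FAULT, frames=[2,4] (faults so far: 2)
  step 2: ref 2 -> HIT, frames=[2,4] (faults so far: 2)
  step 3: ref 2 -> HIT, frames=[2,4] (faults so far: 2)
  step 4: ref 1 -> FAULT, evict 2, frames=[1,4] (faults so far: 3)
  step 5: ref 1 -> HIT, frames=[1,4] (faults so far: 3)
  step 6: ref 4 -> HIT, frames=[1,4] (faults so far: 3)
  step 7: ref 2 -> FAULT, evict 1, frames=[2,4] (faults so far: 4)
  step 8: ref 4 -> HIT, frames=[2,4] (faults so far: 4)
  step 9: ref 4 -> HIT, frames=[2,4] (faults so far: 4)
  step 10: ref 4 -> HIT, frames=[2,4] (faults so far: 4)
  step 11: ref 4 -> HIT, frames=[2,4] (faults so far: 4)
  Optimal total faults: 4

Answer: 5 5 4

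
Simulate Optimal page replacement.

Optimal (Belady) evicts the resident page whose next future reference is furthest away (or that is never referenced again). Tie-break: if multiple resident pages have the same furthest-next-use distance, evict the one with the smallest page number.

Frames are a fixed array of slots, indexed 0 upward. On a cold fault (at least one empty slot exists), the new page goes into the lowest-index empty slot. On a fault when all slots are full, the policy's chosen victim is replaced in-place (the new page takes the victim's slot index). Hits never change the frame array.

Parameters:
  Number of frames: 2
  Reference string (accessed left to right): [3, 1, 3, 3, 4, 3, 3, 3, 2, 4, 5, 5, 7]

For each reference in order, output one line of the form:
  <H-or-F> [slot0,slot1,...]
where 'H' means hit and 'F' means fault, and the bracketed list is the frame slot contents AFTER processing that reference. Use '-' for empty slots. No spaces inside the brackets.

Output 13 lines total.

F [3,-]
F [3,1]
H [3,1]
H [3,1]
F [3,4]
H [3,4]
H [3,4]
H [3,4]
F [2,4]
H [2,4]
F [5,4]
H [5,4]
F [5,7]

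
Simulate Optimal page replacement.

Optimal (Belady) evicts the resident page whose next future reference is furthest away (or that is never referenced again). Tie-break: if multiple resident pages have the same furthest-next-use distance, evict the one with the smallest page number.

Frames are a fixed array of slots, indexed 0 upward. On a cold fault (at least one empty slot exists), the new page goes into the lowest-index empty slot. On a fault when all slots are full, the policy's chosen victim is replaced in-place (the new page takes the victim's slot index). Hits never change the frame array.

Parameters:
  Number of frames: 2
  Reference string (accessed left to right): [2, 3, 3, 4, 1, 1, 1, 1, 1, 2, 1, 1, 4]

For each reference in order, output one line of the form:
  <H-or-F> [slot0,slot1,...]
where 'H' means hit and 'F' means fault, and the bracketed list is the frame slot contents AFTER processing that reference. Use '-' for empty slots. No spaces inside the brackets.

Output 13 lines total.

F [2,-]
F [2,3]
H [2,3]
F [2,4]
F [2,1]
H [2,1]
H [2,1]
H [2,1]
H [2,1]
H [2,1]
H [2,1]
H [2,1]
F [2,4]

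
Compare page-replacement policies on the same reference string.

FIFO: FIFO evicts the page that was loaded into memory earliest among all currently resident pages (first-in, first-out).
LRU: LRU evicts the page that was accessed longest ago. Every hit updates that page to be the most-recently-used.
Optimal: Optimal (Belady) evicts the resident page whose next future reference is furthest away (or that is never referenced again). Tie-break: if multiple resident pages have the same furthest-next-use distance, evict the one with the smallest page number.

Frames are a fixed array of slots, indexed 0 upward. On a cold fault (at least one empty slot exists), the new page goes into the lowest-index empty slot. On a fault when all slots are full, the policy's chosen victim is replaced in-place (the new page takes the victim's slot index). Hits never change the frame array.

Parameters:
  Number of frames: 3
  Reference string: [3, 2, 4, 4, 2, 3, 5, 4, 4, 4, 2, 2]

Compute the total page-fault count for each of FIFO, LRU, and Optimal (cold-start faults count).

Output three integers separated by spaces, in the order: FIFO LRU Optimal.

--- FIFO ---
  step 0: ref 3 -> FAULT, frames=[3,-,-] (faults so far: 1)
  step 1: ref 2 -> FAULT, frames=[3,2,-] (faults so far: 2)
  step 2: ref 4 -> FAULT, frames=[3,2,4] (faults so far: 3)
  step 3: ref 4 -> HIT, frames=[3,2,4] (faults so far: 3)
  step 4: ref 2 -> HIT, frames=[3,2,4] (faults so far: 3)
  step 5: ref 3 -> HIT, frames=[3,2,4] (faults so far: 3)
  step 6: ref 5 -> FAULT, evict 3, frames=[5,2,4] (faults so far: 4)
  step 7: ref 4 -> HIT, frames=[5,2,4] (faults so far: 4)
  step 8: ref 4 -> HIT, frames=[5,2,4] (faults so far: 4)
  step 9: ref 4 -> HIT, frames=[5,2,4] (faults so far: 4)
  step 10: ref 2 -> HIT, frames=[5,2,4] (faults so far: 4)
  step 11: ref 2 -> HIT, frames=[5,2,4] (faults so far: 4)
  FIFO total faults: 4
--- LRU ---
  step 0: ref 3 -> FAULT, frames=[3,-,-] (faults so far: 1)
  step 1: ref 2 -> FAULT, frames=[3,2,-] (faults so far: 2)
  step 2: ref 4 -> FAULT, frames=[3,2,4] (faults so far: 3)
  step 3: ref 4 -> HIT, frames=[3,2,4] (faults so far: 3)
  step 4: ref 2 -> HIT, frames=[3,2,4] (faults so far: 3)
  step 5: ref 3 -> HIT, frames=[3,2,4] (faults so far: 3)
  step 6: ref 5 -> FAULT, evict 4, frames=[3,2,5] (faults so far: 4)
  step 7: ref 4 -> FAULT, evict 2, frames=[3,4,5] (faults so far: 5)
  step 8: ref 4 -> HIT, frames=[3,4,5] (faults so far: 5)
  step 9: ref 4 -> HIT, frames=[3,4,5] (faults so far: 5)
  step 10: ref 2 -> FAULT, evict 3, frames=[2,4,5] (faults so far: 6)
  step 11: ref 2 -> HIT, frames=[2,4,5] (faults so far: 6)
  LRU total faults: 6
--- Optimal ---
  step 0: ref 3 -> FAULT, frames=[3,-,-] (faults so far: 1)
  step 1: ref 2 -> FAULT, frames=[3,2,-] (faults so far: 2)
  step 2: ref 4 -> FAULT, frames=[3,2,4] (faults so far: 3)
  step 3: ref 4 -> HIT, frames=[3,2,4] (faults so far: 3)
  step 4: ref 2 -> HIT, frames=[3,2,4] (faults so far: 3)
  step 5: ref 3 -> HIT, frames=[3,2,4] (faults so far: 3)
  step 6: ref 5 -> FAULT, evict 3, frames=[5,2,4] (faults so far: 4)
  step 7: ref 4 -> HIT, frames=[5,2,4] (faults so far: 4)
  step 8: ref 4 -> HIT, frames=[5,2,4] (faults so far: 4)
  step 9: ref 4 -> HIT, frames=[5,2,4] (faults so far: 4)
  step 10: ref 2 -> HIT, frames=[5,2,4] (faults so far: 4)
  step 11: ref 2 -> HIT, frames=[5,2,4] (faults so far: 4)
  Optimal total faults: 4

Answer: 4 6 4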